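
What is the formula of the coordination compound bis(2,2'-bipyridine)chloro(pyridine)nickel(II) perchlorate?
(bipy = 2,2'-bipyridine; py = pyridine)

[Ni(bipy)2Cl(py)]ClO4

Ligands: 1 chloro (Cl, -1), 2 2,2'-bipyridine (bipy, neutral), 1 pyridine (py, neutral). Ligand charge sum = -1.
Charge balance with perchlorate (-1) requires 1 complex ion per 1 perchlorate.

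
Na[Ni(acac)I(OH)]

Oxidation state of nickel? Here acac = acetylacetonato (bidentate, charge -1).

1 sodium outside the brackets (+1 each) → the complex ion is 1−.
Ligand charges: 1×acac = -1; 1×I = -1; 1×OH = -1; sum -3.
Ni + (-3) = 1− ⇒ Ni is +2.

+2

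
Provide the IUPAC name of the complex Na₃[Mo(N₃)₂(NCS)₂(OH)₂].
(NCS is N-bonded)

The 3 sodium counter-ions carry a total charge of +3, so each complex ion is 3−.
Ligand charges: 2×hydroxo (-1 each), 2×azido (-1 each), 2×isothiocyanato (-1 each); total -6. So Mo + (-6) = 3−, giving Mo = +3.
Ligands are named alphabetically: azido before hydroxo before isothiocyanato.
The complex ion is anionic, so molybdenum takes the -ate form molybdate(III).

sodium diazidodihydroxodiisothiocyanatomolybdate(III)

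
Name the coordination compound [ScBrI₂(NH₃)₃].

There is no counter-ion, so the complex is neutral overall.
Ligand charges: 2×iodo (-1 each), 1×bromo (-1 each), 3×ammine (neutral); total -3. So Sc + (-3) = 0, giving Sc = +3.
Ligands are named alphabetically: ammine before bromo before iodo.

triamminebromodiiodoscandium(III)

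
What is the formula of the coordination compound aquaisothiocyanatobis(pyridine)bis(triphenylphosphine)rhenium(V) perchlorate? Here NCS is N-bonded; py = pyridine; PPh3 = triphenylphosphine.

Ligands: 1 isothiocyanato (NCS, -1), 2 pyridine (py, neutral), 2 triphenylphosphine (PPh3, neutral), 1 aqua (H2O, neutral). Ligand charge sum = -1.
With Re in oxidation state +5, the complex ion is [Re...]^4+.
Charge balance with perchlorate (-1) requires 1 complex ion per 4 perchlorate.

[Re(H2O)(NCS)(PPh3)2(py)2](ClO4)4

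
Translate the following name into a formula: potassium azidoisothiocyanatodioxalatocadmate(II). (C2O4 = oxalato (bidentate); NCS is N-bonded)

Ligands: 1 azido (N3, -1), 2 oxalato (C2O4, -2), 1 isothiocyanato (NCS, -1). Ligand charge sum = -6.
With Cd in oxidation state +2, the complex ion is [Cd...]^4−.
Charge balance with potassium (+1) requires 1 complex ion per 4 potassium.

K4[Cd(C2O4)2(N3)(NCS)]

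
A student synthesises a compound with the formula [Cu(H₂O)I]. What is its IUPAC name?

aquaiodocopper(I)

There is no counter-ion, so the complex is neutral overall.
Ligand charges: 1×aqua (neutral), 1×iodo (-1 each); total -1. So Cu + (-1) = 0, giving Cu = +1.
Ligands are named alphabetically: aqua before iodo.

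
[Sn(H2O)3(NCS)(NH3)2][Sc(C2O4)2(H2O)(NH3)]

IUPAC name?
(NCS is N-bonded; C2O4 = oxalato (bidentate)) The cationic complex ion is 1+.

diamminetriaquaisothiocyanatotin(II) ammineaquadioxalatoscandate(III)

Both ions are complex: the cation is named first with the plain metal name, the anion second with the -ate form; each ion's ligands are alphabetised independently.
The complex cation is given as 1+; its ligand charges sum to -1, so Sn = +2.
A 1:1 salt means the anion carries the equal and opposite charge, 1−.
Anion: ligand charges sum to -4; for the ion to be 1−, Sc = +3.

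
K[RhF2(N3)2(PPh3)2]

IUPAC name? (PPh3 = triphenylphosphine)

The 1 potassium counter-ion carries a total charge of +1, so each complex ion is 1−.
Ligand charges: 2×azido (-1 each), 2×triphenylphosphine (neutral), 2×fluoro (-1 each); total -4. So Rh + (-4) = 1−, giving Rh = +3.
Ligands are named alphabetically: azido before fluoro before triphenylphosphine.
The complex ion is anionic, so rhodium takes the -ate form rhodate(III).

potassium diazidodifluorobis(triphenylphosphine)rhodate(III)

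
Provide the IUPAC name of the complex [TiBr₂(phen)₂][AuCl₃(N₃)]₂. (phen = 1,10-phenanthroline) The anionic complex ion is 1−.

dibromobis(1,10-phenanthroline)titanium(IV) azidotrichloroaurate(III)

Both ions are complex: the cation is named first with the plain metal name, the anion second with the -ate form; each ion's ligands are alphabetised independently.
The complex anion is given as 1−; its ligand charges sum to -4, so Au = +3.
With 2 anions per cation, the cation must be 2×1 = 2+.
Cation: ligand charges sum to -2; for the ion to be 2+, Ti = +4.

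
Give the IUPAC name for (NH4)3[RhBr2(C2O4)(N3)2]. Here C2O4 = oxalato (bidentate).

The 3 ammonium counter-ions carry a total charge of +3, so each complex ion is 3−.
Ligand charges: 2×bromo (-1 each), 2×azido (-1 each), 1×oxalato (-2 each); total -6. So Rh + (-6) = 3−, giving Rh = +3.
The complex ion is anionic, so rhodium takes the -ate form rhodate(III).

ammonium diazidodibromooxalatorhodate(III)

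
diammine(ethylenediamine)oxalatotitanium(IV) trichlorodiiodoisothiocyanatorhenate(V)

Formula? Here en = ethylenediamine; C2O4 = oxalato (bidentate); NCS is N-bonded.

Cation [Ti…]: ligand charges -2, Ti(IV) ⇒ ion charge 2+.
Anion [Re…]: ligand charges -6, Re(V) ⇒ ion charge 1−.

[Ti(C2O4)(en)(NH3)2][ReCl3I2(NCS)]2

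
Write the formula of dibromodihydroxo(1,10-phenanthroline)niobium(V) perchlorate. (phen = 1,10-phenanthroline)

[NbBr2(OH)2(phen)]ClO4

Ligands: 2 bromo (Br, -1), 1 1,10-phenanthroline (phen, neutral), 2 hydroxo (OH, -1). Ligand charge sum = -4.
With Nb in oxidation state +5, the complex ion is [Nb...]^1+.
Charge balance with perchlorate (-1) requires 1 complex ion per 1 perchlorate.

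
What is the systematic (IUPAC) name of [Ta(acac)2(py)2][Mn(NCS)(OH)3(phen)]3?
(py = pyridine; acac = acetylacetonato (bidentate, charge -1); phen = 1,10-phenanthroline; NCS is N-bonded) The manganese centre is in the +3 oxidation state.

bis(acetylacetonato)bis(pyridine)tantalum(V) trihydroxoisothiocyanato(1,10-phenanthroline)manganate(III)

Both ions are complex: the cation is named first with the plain metal name, the anion second with the -ate form; each ion's ligands are alphabetised independently.
Mn is given as +3; the anion's ligand charges sum to -4, so the complex anion is 1−.
With 3 anions per cation, the cation must be 3×1 = 3+.
Cation: ligand charges sum to -2; for the ion to be 3+, Ta = +5.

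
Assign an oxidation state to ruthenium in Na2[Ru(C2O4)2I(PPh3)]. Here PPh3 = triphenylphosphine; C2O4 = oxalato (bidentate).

+3

2 sodium outside the brackets (+1 each) → the complex ion is 2−.
Ligand charges: 1×PPh3 neutral; 2×C2O4 = -4; 1×I = -1; sum -5.
Ru + (-5) = 2− ⇒ Ru is +3.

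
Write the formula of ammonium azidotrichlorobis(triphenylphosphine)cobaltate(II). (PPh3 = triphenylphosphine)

(NH4)2[CoCl3(N3)(PPh3)2]

Ligands: 1 azido (N3, -1), 2 triphenylphosphine (PPh3, neutral), 3 chloro (Cl, -1). Ligand charge sum = -4.
Charge balance with ammonium (+1) requires 1 complex ion per 2 ammonium.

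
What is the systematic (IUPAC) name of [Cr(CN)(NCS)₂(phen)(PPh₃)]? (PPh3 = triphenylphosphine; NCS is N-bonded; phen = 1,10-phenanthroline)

cyanodiisothiocyanato(1,10-phenanthroline)(triphenylphosphine)chromium(III)

There is no counter-ion, so the complex is neutral overall.
Ligand charges: 1×triphenylphosphine (neutral), 2×isothiocyanato (-1 each), 1×1,10-phenanthroline (neutral), 1×cyano (-1 each); total -3. So Cr + (-3) = 0, giving Cr = +3.
Ligands are named alphabetically: cyano before isothiocyanato before phenanthroline before triphenylphosphine.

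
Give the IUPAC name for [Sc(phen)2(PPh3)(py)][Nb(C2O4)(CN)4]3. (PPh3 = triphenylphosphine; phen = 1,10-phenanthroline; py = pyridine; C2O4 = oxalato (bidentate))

Scandium is always +3 in its complexes; the cation's ligand charges sum to 0, so the complex cation is 3+.
With 3 anions per cation, each anion must be 3/3 = 1−.
Anion: ligand charges sum to -6; for the ion to be 1−, Nb = +5.

bis(1,10-phenanthroline)(pyridine)(triphenylphosphine)scandium(III) tetracyanooxalatoniobate(V)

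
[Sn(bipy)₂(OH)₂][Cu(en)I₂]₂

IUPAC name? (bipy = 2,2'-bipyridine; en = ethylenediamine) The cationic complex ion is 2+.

bis(2,2'-bipyridine)dihydroxotin(IV) (ethylenediamine)diiodocuprate(I)

Both ions are complex: the cation is named first with the plain metal name, the anion second with the -ate form; each ion's ligands are alphabetised independently.
The complex cation is given as 2+; its ligand charges sum to -2, so Sn = +4.
With 2 anions per cation, each anion must be 2/2 = 1−.
Anion: ligand charges sum to -2; for the ion to be 1−, Cu = +1.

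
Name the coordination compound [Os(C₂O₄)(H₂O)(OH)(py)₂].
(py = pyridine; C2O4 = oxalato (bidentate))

There is no counter-ion, so the complex is neutral overall.
Ligand charges: 1×hydroxo (-1 each), 1×aqua (neutral), 2×pyridine (neutral), 1×oxalato (-2 each); total -3. So Os + (-3) = 0, giving Os = +3.
Ligands are named alphabetically: aqua before hydroxo before oxalato before pyridine.

aquahydroxooxalatobis(pyridine)osmium(III)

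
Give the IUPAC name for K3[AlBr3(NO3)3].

potassium tribromotrinitratoaluminate(III)

The 3 potassium counter-ions carry a total charge of +3, so each complex ion is 3−.
Ligand charges: 3×bromo (-1 each), 3×nitrato (-1 each); total -6. So Al + (-6) = 3−, giving Al = +3.
The complex ion is anionic, so aluminium takes the -ate form aluminate(III).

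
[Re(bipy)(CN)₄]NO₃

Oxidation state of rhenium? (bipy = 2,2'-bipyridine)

+5

1 nitrate outside the brackets (-1 each) → the complex ion is 1+.
Ligand charges: 1×bipy neutral; 4×CN = -4; sum -4.
Re + (-4) = 1+ ⇒ Re is +5.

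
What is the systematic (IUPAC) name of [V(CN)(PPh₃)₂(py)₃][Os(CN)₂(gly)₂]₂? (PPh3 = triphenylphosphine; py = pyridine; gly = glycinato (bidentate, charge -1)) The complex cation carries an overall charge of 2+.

The complex cation is given as 2+; its ligand charges sum to -1, so V = +3.
With 2 anions per cation, each anion must be 2/2 = 1−.
Anion: ligand charges sum to -4; for the ion to be 1−, Os = +3.

cyanotris(pyridine)bis(triphenylphosphine)vanadium(III) dicyanobis(glycinato)osmate(III)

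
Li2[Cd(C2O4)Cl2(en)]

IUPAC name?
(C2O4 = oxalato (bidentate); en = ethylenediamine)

lithium dichloro(ethylenediamine)oxalatocadmate(II)

The 2 lithium counter-ions carry a total charge of +2, so each complex ion is 2−.
Ligand charges: 1×oxalato (-2 each), 2×chloro (-1 each), 1×ethylenediamine (neutral); total -4. So Cd + (-4) = 2−, giving Cd = +2.
The complex ion is anionic, so cadmium takes the -ate form cadmate(II).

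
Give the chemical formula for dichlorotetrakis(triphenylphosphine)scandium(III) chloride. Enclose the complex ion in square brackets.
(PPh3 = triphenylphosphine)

Ligands: 2 chloro (Cl, -1), 4 triphenylphosphine (PPh3, neutral). Ligand charge sum = -2.
Charge balance with chloride (-1) requires 1 complex ion per 1 chloride.

[ScCl2(PPh3)4]Cl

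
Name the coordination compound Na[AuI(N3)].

The 1 sodium counter-ion carries a total charge of +1, so each complex ion is 1−.
Ligand charges: 1×iodo (-1 each), 1×azido (-1 each); total -2. So Au + (-2) = 1−, giving Au = +1.
The complex ion is anionic, so gold takes the -ate form aurate(I).

sodium azidoiodoaurate(I)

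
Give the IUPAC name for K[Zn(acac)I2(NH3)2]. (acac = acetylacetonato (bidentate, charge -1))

potassium (acetylacetonato)diamminediiodozincate(II)

The 1 potassium counter-ion carries a total charge of +1, so each complex ion is 1−.
Ligand charges: 2×ammine (neutral), 2×iodo (-1 each), 1×acetylacetonato (-1 each); total -3. So Zn + (-3) = 1−, giving Zn = +2.
The complex ion is anionic, so zinc takes the -ate form zincate(II).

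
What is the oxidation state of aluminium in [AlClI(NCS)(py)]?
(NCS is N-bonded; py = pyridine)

No counter-ion: the bracketed complex is neutral.
Ligand charges: 1×Cl = -1; 1×NCS = -1; 1×py neutral; 1×I = -1; sum -3.
Al + (-3) = 0 ⇒ Al is +3.

+3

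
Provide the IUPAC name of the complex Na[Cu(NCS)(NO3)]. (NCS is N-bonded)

sodium isothiocyanatonitratocuprate(I)

The 1 sodium counter-ion carries a total charge of +1, so each complex ion is 1−.
Ligand charges: 1×isothiocyanato (-1 each), 1×nitrato (-1 each); total -2. So Cu + (-2) = 1−, giving Cu = +1.
Ligands are named alphabetically: isothiocyanato before nitrato.
The complex ion is anionic, so copper takes the -ate form cuprate(I).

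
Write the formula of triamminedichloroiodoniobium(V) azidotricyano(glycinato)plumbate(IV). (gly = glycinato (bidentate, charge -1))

Cation [Nb…]: ligand charges -3, Nb(V) ⇒ ion charge 2+.
Anion [Pb…]: ligand charges -5, Pb(IV) ⇒ ion charge 1−.
One 2+ cation requires 2 of the 1− anion.

[NbCl2I(NH3)3][Pb(CN)3(gly)(N3)]2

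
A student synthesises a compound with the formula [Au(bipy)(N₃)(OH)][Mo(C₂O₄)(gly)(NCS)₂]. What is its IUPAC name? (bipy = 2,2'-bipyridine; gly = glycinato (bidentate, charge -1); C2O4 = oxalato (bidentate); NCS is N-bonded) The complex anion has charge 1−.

azido(2,2'-bipyridine)hydroxogold(III) (glycinato)diisothiocyanatooxalatomolybdate(IV)

Both ions are complex: the cation is named first with the plain metal name, the anion second with the -ate form; each ion's ligands are alphabetised independently.
The complex anion is given as 1−; its ligand charges sum to -5, so Mo = +4.
A 1:1 salt means the cation carries the equal and opposite charge, 1+.
Cation: ligand charges sum to -2; for the ion to be 1+, Au = +3.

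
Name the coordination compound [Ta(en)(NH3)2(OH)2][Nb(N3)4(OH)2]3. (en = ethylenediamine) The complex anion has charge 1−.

Both ions are complex: the cation is named first with the plain metal name, the anion second with the -ate form; each ion's ligands are alphabetised independently.
The complex anion is given as 1−; its ligand charges sum to -6, so Nb = +5.
With 3 anions per cation, the cation must be 3×1 = 3+.
Cation: ligand charges sum to -2; for the ion to be 3+, Ta = +5.

diammine(ethylenediamine)dihydroxotantalum(V) tetraazidodihydroxoniobate(V)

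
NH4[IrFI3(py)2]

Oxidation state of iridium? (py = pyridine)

+3

1 ammonium outside the brackets (+1 each) → the complex ion is 1−.
Ligand charges: 1×F = -1; 2×py neutral; 3×I = -3; sum -4.
Ir + (-4) = 1− ⇒ Ir is +3.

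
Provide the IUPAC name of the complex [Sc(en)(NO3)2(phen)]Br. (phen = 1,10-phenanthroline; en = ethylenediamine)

(ethylenediamine)dinitrato(1,10-phenanthroline)scandium(III) bromide

The 1 bromide counter-ion carries a total charge of -1, so each complex ion is 1+.
Ligand charges: 1×1,10-phenanthroline (neutral), 2×nitrato (-1 each), 1×ethylenediamine (neutral); total -2. So Sc + (-2) = 1+, giving Sc = +3.
Ligands are named alphabetically: ethylenediamine before nitrato before phenanthroline.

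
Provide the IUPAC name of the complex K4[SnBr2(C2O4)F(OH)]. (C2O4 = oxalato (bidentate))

The 4 potassium counter-ions carry a total charge of +4, so each complex ion is 4−.
Ligand charges: 1×fluoro (-1 each), 2×bromo (-1 each), 1×hydroxo (-1 each), 1×oxalato (-2 each); total -6. So Sn + (-6) = 4−, giving Sn = +2.
The complex ion is anionic, so tin takes the -ate form stannate(II).

potassium dibromofluorohydroxooxalatostannate(II)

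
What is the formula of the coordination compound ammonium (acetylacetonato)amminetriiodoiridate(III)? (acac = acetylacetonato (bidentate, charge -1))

Ligands: 1 acetylacetonato (acac, -1), 1 ammine (NH3, neutral), 3 iodo (I, -1). Ligand charge sum = -4.
With Ir in oxidation state +3, the complex ion is [Ir...]^1−.
Charge balance with ammonium (+1) requires 1 complex ion per 1 ammonium.

NH4[Ir(acac)I3(NH3)]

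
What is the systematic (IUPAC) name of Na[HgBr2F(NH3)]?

The 1 sodium counter-ion carries a total charge of +1, so each complex ion is 1−.
Ligand charges: 1×fluoro (-1 each), 2×bromo (-1 each), 1×ammine (neutral); total -3. So Hg + (-3) = 1−, giving Hg = +2.
The complex ion is anionic, so mercury takes the -ate form mercurate(II).

sodium amminedibromofluoromercurate(II)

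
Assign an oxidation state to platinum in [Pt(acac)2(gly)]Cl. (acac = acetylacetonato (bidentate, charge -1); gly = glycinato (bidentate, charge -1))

+4

1 chloride outside the brackets (-1 each) → the complex ion is 1+.
Ligand charges: 2×acac = -2; 1×gly = -1; sum -3.
Pt + (-3) = 1+ ⇒ Pt is +4.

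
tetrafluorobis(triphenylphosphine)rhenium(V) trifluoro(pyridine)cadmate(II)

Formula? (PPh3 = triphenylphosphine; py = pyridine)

Cation [Re…]: ligand charges -4, Re(V) ⇒ ion charge 1+.
Anion [Cd…]: ligand charges -3, Cd(II) ⇒ ion charge 1−.
One 1+ cation balances one 1− anion.

[ReF4(PPh3)2][CdF3(py)]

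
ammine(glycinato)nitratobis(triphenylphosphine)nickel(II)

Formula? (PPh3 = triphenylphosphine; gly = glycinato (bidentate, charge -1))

[Ni(gly)(NH3)(NO3)(PPh3)2]

Ligands: 2 triphenylphosphine (PPh3, neutral), 1 ammine (NH3, neutral), 1 nitrato (NO3, -1), 1 glycinato (gly, -1). Ligand charge sum = -2.
With Ni in oxidation state +2, the complex ion is [Ni...].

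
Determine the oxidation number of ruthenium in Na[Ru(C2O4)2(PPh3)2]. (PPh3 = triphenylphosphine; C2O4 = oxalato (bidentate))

+3

1 sodium outside the brackets (+1 each) → the complex ion is 1−.
Ligand charges: 2×PPh3 neutral; 2×C2O4 = -4; sum -4.
Ru + (-4) = 1− ⇒ Ru is +3.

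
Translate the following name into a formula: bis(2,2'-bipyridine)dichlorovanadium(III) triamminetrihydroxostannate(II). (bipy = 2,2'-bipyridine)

[V(bipy)2Cl2][Sn(NH3)3(OH)3]

Cation [V…]: ligand charges -2, V(III) ⇒ ion charge 1+.
Anion [Sn…]: ligand charges -3, Sn(II) ⇒ ion charge 1−.
One 1+ cation balances one 1− anion.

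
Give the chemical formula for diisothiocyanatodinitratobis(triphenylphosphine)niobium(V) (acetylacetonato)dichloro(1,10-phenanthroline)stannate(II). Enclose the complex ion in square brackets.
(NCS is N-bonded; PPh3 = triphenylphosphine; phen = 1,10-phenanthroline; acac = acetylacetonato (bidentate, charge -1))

Cation [Nb…]: ligand charges -4, Nb(V) ⇒ ion charge 1+.
Anion [Sn…]: ligand charges -3, Sn(II) ⇒ ion charge 1−.
One 1+ cation balances one 1− anion.

[Nb(NCS)2(NO3)2(PPh3)2][Sn(acac)Cl2(phen)]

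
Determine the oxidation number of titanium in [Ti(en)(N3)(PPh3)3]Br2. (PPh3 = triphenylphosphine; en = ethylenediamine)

2 bromide outside the brackets (-1 each) → the complex ion is 2+.
Ligand charges: 1×N3 = -1; 3×PPh3 neutral; 1×en neutral; sum -1.
Ti + (-1) = 2+ ⇒ Ti is +3.

+3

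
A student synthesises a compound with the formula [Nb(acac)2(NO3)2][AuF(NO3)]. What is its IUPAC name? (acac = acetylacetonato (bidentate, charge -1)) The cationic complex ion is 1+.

bis(acetylacetonato)dinitratoniobium(V) fluoronitratoaurate(I)

Both ions are complex: the cation is named first with the plain metal name, the anion second with the -ate form; each ion's ligands are alphabetised independently.
The complex cation is given as 1+; its ligand charges sum to -4, so Nb = +5.
A 1:1 salt means the anion carries the equal and opposite charge, 1−.
Anion: ligand charges sum to -2; for the ion to be 1−, Au = +1.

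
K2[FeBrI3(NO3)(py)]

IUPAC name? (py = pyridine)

The 2 potassium counter-ions carry a total charge of +2, so each complex ion is 2−.
Ligand charges: 3×iodo (-1 each), 1×nitrato (-1 each), 1×bromo (-1 each), 1×pyridine (neutral); total -5. So Fe + (-5) = 2−, giving Fe = +3.
Ligands are named alphabetically: bromo before iodo before nitrato before pyridine.
The complex ion is anionic, so iron takes the -ate form ferrate(III).

potassium bromotriiodonitrato(pyridine)ferrate(III)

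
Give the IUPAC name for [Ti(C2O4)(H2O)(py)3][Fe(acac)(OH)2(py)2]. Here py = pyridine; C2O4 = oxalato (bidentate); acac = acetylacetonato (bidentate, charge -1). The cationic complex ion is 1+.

Both ions are complex: the cation is named first with the plain metal name, the anion second with the -ate form; each ion's ligands are alphabetised independently.
The complex cation is given as 1+; its ligand charges sum to -2, so Ti = +3.
A 1:1 salt means the anion carries the equal and opposite charge, 1−.
Anion: ligand charges sum to -3; for the ion to be 1−, Fe = +2.

aquaoxalatotris(pyridine)titanium(III) (acetylacetonato)dihydroxobis(pyridine)ferrate(II)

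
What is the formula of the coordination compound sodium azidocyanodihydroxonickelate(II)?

Na2[Ni(CN)(N3)(OH)2]

Ligands: 1 azido (N3, -1), 2 hydroxo (OH, -1), 1 cyano (CN, -1). Ligand charge sum = -4.
With Ni in oxidation state +2, the complex ion is [Ni...]^2−.
Charge balance with sodium (+1) requires 1 complex ion per 2 sodium.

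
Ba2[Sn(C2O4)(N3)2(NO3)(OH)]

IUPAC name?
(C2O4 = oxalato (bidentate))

The 2 barium counter-ions carry a total charge of +4, so each complex ion is 4−.
Ligand charges: 1×nitrato (-1 each), 1×hydroxo (-1 each), 2×azido (-1 each), 1×oxalato (-2 each); total -6. So Sn + (-6) = 4−, giving Sn = +2.
Ligands are named alphabetically: azido before hydroxo before nitrato before oxalato.
The complex ion is anionic, so tin takes the -ate form stannate(II).

barium diazidohydroxonitratooxalatostannate(II)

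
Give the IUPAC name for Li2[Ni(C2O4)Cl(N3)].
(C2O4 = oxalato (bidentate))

The 2 lithium counter-ions carry a total charge of +2, so each complex ion is 2−.
Ligand charges: 1×oxalato (-2 each), 1×chloro (-1 each), 1×azido (-1 each); total -4. So Ni + (-4) = 2−, giving Ni = +2.
Ligands are named alphabetically: azido before chloro before oxalato.
The complex ion is anionic, so nickel takes the -ate form nickelate(II).

lithium azidochlorooxalatonickelate(II)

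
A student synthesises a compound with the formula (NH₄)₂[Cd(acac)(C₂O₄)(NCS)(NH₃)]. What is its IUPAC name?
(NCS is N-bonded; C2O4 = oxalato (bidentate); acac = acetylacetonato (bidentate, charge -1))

The 2 ammonium counter-ions carry a total charge of +2, so each complex ion is 2−.
Ligand charges: 1×ammine (neutral), 1×isothiocyanato (-1 each), 1×oxalato (-2 each), 1×acetylacetonato (-1 each); total -4. So Cd + (-4) = 2−, giving Cd = +2.
Ligands are named alphabetically: acetylacetonato before ammine before isothiocyanato before oxalato.
The complex ion is anionic, so cadmium takes the -ate form cadmate(II).

ammonium (acetylacetonato)ammineisothiocyanatooxalatocadmate(II)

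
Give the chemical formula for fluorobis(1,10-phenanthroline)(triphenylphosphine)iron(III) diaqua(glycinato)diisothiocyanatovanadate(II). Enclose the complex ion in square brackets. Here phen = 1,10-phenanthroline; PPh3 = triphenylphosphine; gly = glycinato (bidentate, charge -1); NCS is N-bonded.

Cation [Fe…]: ligand charges -1, Fe(III) ⇒ ion charge 2+.
Anion [V…]: ligand charges -3, V(II) ⇒ ion charge 1−.

[FeF(phen)2(PPh3)][V(gly)(H2O)2(NCS)2]2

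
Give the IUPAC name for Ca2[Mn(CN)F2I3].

The 2 calcium counter-ions carry a total charge of +4, so each complex ion is 4−.
Ligand charges: 1×cyano (-1 each), 2×fluoro (-1 each), 3×iodo (-1 each); total -6. So Mn + (-6) = 4−, giving Mn = +2.
Ligands are named alphabetically: cyano before fluoro before iodo.
The complex ion is anionic, so manganese takes the -ate form manganate(II).

calcium cyanodifluorotriiodomanganate(II)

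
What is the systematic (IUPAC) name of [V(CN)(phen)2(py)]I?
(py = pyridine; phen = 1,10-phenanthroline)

The 1 iodide counter-ion carries a total charge of -1, so each complex ion is 1+.
Ligand charges: 1×pyridine (neutral), 1×cyano (-1 each), 2×1,10-phenanthroline (neutral); total -1. So V + (-1) = 1+, giving V = +2.
Ligands are named alphabetically: cyano before phenanthroline before pyridine.

cyanobis(1,10-phenanthroline)(pyridine)vanadium(II) iodide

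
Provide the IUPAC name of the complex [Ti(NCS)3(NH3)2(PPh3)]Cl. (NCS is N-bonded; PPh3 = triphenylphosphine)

The 1 chloride counter-ion carries a total charge of -1, so each complex ion is 1+.
Ligand charges: 2×ammine (neutral), 3×isothiocyanato (-1 each), 1×triphenylphosphine (neutral); total -3. So Ti + (-3) = 1+, giving Ti = +4.
Ligands are named alphabetically: ammine before isothiocyanato before triphenylphosphine.

diamminetriisothiocyanato(triphenylphosphine)titanium(IV) chloride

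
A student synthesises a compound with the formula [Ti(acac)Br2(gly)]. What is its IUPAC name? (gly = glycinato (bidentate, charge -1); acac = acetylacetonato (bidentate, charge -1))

There is no counter-ion, so the complex is neutral overall.
Ligand charges: 1×glycinato (-1 each), 1×acetylacetonato (-1 each), 2×bromo (-1 each); total -4. So Ti + (-4) = 0, giving Ti = +4.
Ligands are named alphabetically: acetylacetonato before bromo before glycinato.

(acetylacetonato)dibromo(glycinato)titanium(IV)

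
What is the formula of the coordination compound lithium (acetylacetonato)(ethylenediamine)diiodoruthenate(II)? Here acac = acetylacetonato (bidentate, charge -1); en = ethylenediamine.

Li[Ru(acac)(en)I2]

Ligands: 2 iodo (I, -1), 1 acetylacetonato (acac, -1), 1 ethylenediamine (en, neutral). Ligand charge sum = -3.
With Ru in oxidation state +2, the complex ion is [Ru...]^1−.
Charge balance with lithium (+1) requires 1 complex ion per 1 lithium.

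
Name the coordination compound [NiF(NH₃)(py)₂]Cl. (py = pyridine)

amminefluorobis(pyridine)nickel(II) chloride

The 1 chloride counter-ion carries a total charge of -1, so each complex ion is 1+.
Ligand charges: 1×ammine (neutral), 1×fluoro (-1 each), 2×pyridine (neutral); total -1. So Ni + (-1) = 1+, giving Ni = +2.
Ligands are named alphabetically: ammine before fluoro before pyridine.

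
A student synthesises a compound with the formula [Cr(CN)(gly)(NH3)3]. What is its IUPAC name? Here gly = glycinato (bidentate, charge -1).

triamminecyano(glycinato)chromium(II)

There is no counter-ion, so the complex is neutral overall.
Ligand charges: 3×ammine (neutral), 1×glycinato (-1 each), 1×cyano (-1 each); total -2. So Cr + (-2) = 0, giving Cr = +2.
Ligands are named alphabetically: ammine before cyano before glycinato.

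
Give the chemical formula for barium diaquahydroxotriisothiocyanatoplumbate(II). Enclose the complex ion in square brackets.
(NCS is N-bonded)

Ligands: 2 aqua (H2O, neutral), 3 isothiocyanato (NCS, -1), 1 hydroxo (OH, -1). Ligand charge sum = -4.
With Pb in oxidation state +2, the complex ion is [Pb...]^2−.
Charge balance with barium (+2) requires 1 complex ion per 1 barium.

Ba[Pb(H2O)2(NCS)3(OH)]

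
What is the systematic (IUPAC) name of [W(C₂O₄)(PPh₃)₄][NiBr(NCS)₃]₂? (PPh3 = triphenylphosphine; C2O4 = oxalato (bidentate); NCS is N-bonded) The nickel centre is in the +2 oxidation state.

Both ions are complex: the cation is named first with the plain metal name, the anion second with the -ate form; each ion's ligands are alphabetised independently.
Ni is given as +2; the anion's ligand charges sum to -4, so the complex anion is 2−.
With 2 anions per cation, the cation must be 2×2 = 4+.
Cation: ligand charges sum to -2; for the ion to be 4+, W = +6.

oxalatotetrakis(triphenylphosphine)tungsten(VI) bromotriisothiocyanatonickelate(II)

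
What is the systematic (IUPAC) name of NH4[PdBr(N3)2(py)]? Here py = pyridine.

The 1 ammonium counter-ion carries a total charge of +1, so each complex ion is 1−.
Ligand charges: 1×pyridine (neutral), 2×azido (-1 each), 1×bromo (-1 each); total -3. So Pd + (-3) = 1−, giving Pd = +2.
The complex ion is anionic, so palladium takes the -ate form palladate(II).

ammonium diazidobromo(pyridine)palladate(II)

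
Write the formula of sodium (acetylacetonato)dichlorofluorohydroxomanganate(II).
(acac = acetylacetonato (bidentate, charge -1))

Ligands: 1 fluoro (F, -1), 2 chloro (Cl, -1), 1 acetylacetonato (acac, -1), 1 hydroxo (OH, -1). Ligand charge sum = -5.
Charge balance with sodium (+1) requires 1 complex ion per 3 sodium.

Na3[Mn(acac)Cl2F(OH)]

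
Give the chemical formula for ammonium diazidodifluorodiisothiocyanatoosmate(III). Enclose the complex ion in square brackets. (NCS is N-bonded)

Ligands: 2 isothiocyanato (NCS, -1), 2 azido (N3, -1), 2 fluoro (F, -1). Ligand charge sum = -6.
With Os in oxidation state +3, the complex ion is [Os...]^3−.
Charge balance with ammonium (+1) requires 1 complex ion per 3 ammonium.

(NH4)3[OsF2(N3)2(NCS)2]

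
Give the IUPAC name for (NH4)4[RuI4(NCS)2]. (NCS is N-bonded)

ammonium tetraiododiisothiocyanatoruthenate(II)

The 4 ammonium counter-ions carry a total charge of +4, so each complex ion is 4−.
Ligand charges: 4×iodo (-1 each), 2×isothiocyanato (-1 each); total -6. So Ru + (-6) = 4−, giving Ru = +2.
Ligands are named alphabetically: iodo before isothiocyanato.
The complex ion is anionic, so ruthenium takes the -ate form ruthenate(II).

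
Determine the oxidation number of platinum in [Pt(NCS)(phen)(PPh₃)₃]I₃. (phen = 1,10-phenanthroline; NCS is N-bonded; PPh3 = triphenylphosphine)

3 iodide outside the brackets (-1 each) → the complex ion is 3+.
Ligand charges: 1×phen neutral; 1×NCS = -1; 3×PPh3 neutral; sum -1.
Pt + (-1) = 3+ ⇒ Pt is +4.

+4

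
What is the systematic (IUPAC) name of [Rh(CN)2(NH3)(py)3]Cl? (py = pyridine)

amminedicyanotris(pyridine)rhodium(III) chloride

The 1 chloride counter-ion carries a total charge of -1, so each complex ion is 1+.
Ligand charges: 3×pyridine (neutral), 1×ammine (neutral), 2×cyano (-1 each); total -2. So Rh + (-2) = 1+, giving Rh = +3.
Ligands are named alphabetically: ammine before cyano before pyridine.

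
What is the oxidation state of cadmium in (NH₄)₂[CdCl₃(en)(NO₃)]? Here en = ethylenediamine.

+2

2 ammonium outside the brackets (+1 each) → the complex ion is 2−.
Ligand charges: 3×Cl = -3; 1×NO3 = -1; 1×en neutral; sum -4.
Cd + (-4) = 2− ⇒ Cd is +2.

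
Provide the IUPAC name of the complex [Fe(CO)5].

There is no counter-ion, so the complex is neutral overall.
Ligand charges: 5×carbonyl (neutral); total 0. So Fe + (0) = 0, giving Fe = 0.

pentacarbonyliron(0)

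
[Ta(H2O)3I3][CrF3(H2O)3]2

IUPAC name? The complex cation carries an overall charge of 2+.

The complex cation is given as 2+; its ligand charges sum to -3, so Ta = +5.
With 2 anions per cation, each anion must be 2/2 = 1−.
Anion: ligand charges sum to -3; for the ion to be 1−, Cr = +2.

triaquatriiodotantalum(V) triaquatrifluorochromate(II)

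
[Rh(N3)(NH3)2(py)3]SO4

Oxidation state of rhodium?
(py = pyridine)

+3

1 sulfate outside the brackets (-2 each) → the complex ion is 2+.
Ligand charges: 1×N3 = -1; 3×py neutral; 2×NH3 neutral; sum -1.
Rh + (-1) = 2+ ⇒ Rh is +3.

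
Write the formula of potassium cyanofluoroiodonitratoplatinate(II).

K2[Pt(CN)FI(NO3)]

Ligands: 1 fluoro (F, -1), 1 cyano (CN, -1), 1 iodo (I, -1), 1 nitrato (NO3, -1). Ligand charge sum = -4.
With Pt in oxidation state +2, the complex ion is [Pt...]^2−.
Charge balance with potassium (+1) requires 1 complex ion per 2 potassium.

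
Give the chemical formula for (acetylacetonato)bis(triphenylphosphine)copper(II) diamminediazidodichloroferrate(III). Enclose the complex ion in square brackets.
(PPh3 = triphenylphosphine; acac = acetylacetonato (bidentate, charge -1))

[Cu(acac)(PPh3)2][FeCl2(N3)2(NH3)2]

Cation [Cu…]: ligand charges -1, Cu(II) ⇒ ion charge 1+.
Anion [Fe…]: ligand charges -4, Fe(III) ⇒ ion charge 1−.
One 1+ cation balances one 1− anion.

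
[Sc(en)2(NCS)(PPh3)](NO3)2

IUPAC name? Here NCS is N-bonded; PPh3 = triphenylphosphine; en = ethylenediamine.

The 2 nitrate counter-ions carry a total charge of -2, so each complex ion is 2+.
Ligand charges: 1×isothiocyanato (-1 each), 1×triphenylphosphine (neutral), 2×ethylenediamine (neutral); total -1. So Sc + (-1) = 2+, giving Sc = +3.
Ligands are named alphabetically: ethylenediamine before isothiocyanato before triphenylphosphine.

bis(ethylenediamine)isothiocyanato(triphenylphosphine)scandium(III) nitrate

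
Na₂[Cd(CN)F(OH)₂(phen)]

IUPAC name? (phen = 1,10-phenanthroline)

The 2 sodium counter-ions carry a total charge of +2, so each complex ion is 2−.
Ligand charges: 1×fluoro (-1 each), 1×cyano (-1 each), 2×hydroxo (-1 each), 1×1,10-phenanthroline (neutral); total -4. So Cd + (-4) = 2−, giving Cd = +2.
The complex ion is anionic, so cadmium takes the -ate form cadmate(II).

sodium cyanofluorodihydroxo(1,10-phenanthroline)cadmate(II)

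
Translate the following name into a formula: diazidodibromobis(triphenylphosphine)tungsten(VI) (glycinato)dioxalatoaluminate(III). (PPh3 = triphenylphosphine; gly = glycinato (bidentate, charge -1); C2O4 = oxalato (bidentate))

Cation [W…]: ligand charges -4, W(VI) ⇒ ion charge 2+.
Anion [Al…]: ligand charges -5, Al(III) ⇒ ion charge 2−.

[WBr2(N3)2(PPh3)2][Al(C2O4)2(gly)]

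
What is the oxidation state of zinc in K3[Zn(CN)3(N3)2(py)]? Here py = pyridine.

+2

3 potassium outside the brackets (+1 each) → the complex ion is 3−.
Ligand charges: 2×N3 = -2; 1×py neutral; 3×CN = -3; sum -5.
Zn + (-5) = 3− ⇒ Zn is +2.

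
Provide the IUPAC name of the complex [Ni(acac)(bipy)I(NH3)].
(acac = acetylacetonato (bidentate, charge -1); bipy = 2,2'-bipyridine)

There is no counter-ion, so the complex is neutral overall.
Ligand charges: 1×ammine (neutral), 1×iodo (-1 each), 1×acetylacetonato (-1 each), 1×2,2'-bipyridine (neutral); total -2. So Ni + (-2) = 0, giving Ni = +2.
Ligands are named alphabetically: acetylacetonato before ammine before bipyridine before iodo.

(acetylacetonato)ammine(2,2'-bipyridine)iodonickel(II)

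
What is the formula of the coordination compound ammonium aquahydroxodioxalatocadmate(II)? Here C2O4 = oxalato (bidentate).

Ligands: 1 hydroxo (OH, -1), 2 oxalato (C2O4, -2), 1 aqua (H2O, neutral). Ligand charge sum = -5.
With Cd in oxidation state +2, the complex ion is [Cd...]^3−.
Charge balance with ammonium (+1) requires 1 complex ion per 3 ammonium.

(NH4)3[Cd(C2O4)2(H2O)(OH)]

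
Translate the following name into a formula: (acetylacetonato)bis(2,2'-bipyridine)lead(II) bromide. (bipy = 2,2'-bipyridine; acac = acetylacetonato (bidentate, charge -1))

[Pb(acac)(bipy)2]Br

Ligands: 2 2,2'-bipyridine (bipy, neutral), 1 acetylacetonato (acac, -1). Ligand charge sum = -1.
Charge balance with bromide (-1) requires 1 complex ion per 1 bromide.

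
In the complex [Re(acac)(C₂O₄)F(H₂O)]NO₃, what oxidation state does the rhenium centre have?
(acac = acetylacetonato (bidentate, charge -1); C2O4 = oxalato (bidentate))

+5

1 nitrate outside the brackets (-1 each) → the complex ion is 1+.
Ligand charges: 1×acac = -1; 1×H2O neutral; 1×C2O4 = -2; 1×F = -1; sum -4.
Re + (-4) = 1+ ⇒ Re is +5.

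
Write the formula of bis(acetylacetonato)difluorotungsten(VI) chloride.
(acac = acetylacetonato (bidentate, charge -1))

[W(acac)2F2]Cl2

Ligands: 2 acetylacetonato (acac, -1), 2 fluoro (F, -1). Ligand charge sum = -4.
With W in oxidation state +6, the complex ion is [W...]^2+.
Charge balance with chloride (-1) requires 1 complex ion per 2 chloride.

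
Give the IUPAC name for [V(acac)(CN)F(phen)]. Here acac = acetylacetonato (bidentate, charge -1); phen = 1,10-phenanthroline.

There is no counter-ion, so the complex is neutral overall.
Ligand charges: 1×cyano (-1 each), 1×acetylacetonato (-1 each), 1×fluoro (-1 each), 1×1,10-phenanthroline (neutral); total -3. So V + (-3) = 0, giving V = +3.
Ligands are named alphabetically: acetylacetonato before cyano before fluoro before phenanthroline.

(acetylacetonato)cyanofluoro(1,10-phenanthroline)vanadium(III)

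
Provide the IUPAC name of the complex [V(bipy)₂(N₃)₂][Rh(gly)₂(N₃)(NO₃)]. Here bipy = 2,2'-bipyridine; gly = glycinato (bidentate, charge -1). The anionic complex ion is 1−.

Both ions are complex: the cation is named first with the plain metal name, the anion second with the -ate form; each ion's ligands are alphabetised independently.
The complex anion is given as 1−; its ligand charges sum to -4, so Rh = +3.
A 1:1 salt means the cation carries the equal and opposite charge, 1+.
Cation: ligand charges sum to -2; for the ion to be 1+, V = +3.

diazidobis(2,2'-bipyridine)vanadium(III) azidobis(glycinato)nitratorhodate(III)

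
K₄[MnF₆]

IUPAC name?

potassium hexafluoromanganate(II)

The 4 potassium counter-ions carry a total charge of +4, so each complex ion is 4−.
Ligand charges: 6×fluoro (-1 each); total -6. So Mn + (-6) = 4−, giving Mn = +2.
The complex ion is anionic, so manganese takes the -ate form manganate(II).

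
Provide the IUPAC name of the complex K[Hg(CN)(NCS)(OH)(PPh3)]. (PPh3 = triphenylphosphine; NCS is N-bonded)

potassium cyanohydroxoisothiocyanato(triphenylphosphine)mercurate(II)

The 1 potassium counter-ion carries a total charge of +1, so each complex ion is 1−.
Ligand charges: 1×hydroxo (-1 each), 1×triphenylphosphine (neutral), 1×isothiocyanato (-1 each), 1×cyano (-1 each); total -3. So Hg + (-3) = 1−, giving Hg = +2.
The complex ion is anionic, so mercury takes the -ate form mercurate(II).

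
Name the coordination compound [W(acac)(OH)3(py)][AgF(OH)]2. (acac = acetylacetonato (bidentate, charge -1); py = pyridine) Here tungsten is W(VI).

(acetylacetonato)trihydroxo(pyridine)tungsten(VI) fluorohydroxoargentate(I)

W is given as +6; the cation's ligand charges sum to -4, so the complex cation is 2+.
With 2 anions per cation, each anion must be 2/2 = 1−.
Anion: ligand charges sum to -2; for the ion to be 1−, Ag = +1.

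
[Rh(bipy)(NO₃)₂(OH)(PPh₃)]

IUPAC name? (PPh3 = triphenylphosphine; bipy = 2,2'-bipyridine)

(2,2'-bipyridine)hydroxodinitrato(triphenylphosphine)rhodium(III)

There is no counter-ion, so the complex is neutral overall.
Ligand charges: 2×nitrato (-1 each), 1×hydroxo (-1 each), 1×triphenylphosphine (neutral), 1×2,2'-bipyridine (neutral); total -3. So Rh + (-3) = 0, giving Rh = +3.
Ligands are named alphabetically: bipyridine before hydroxo before nitrato before triphenylphosphine.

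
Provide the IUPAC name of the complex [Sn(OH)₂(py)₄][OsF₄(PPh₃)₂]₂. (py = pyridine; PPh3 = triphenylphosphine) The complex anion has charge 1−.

dihydroxotetrakis(pyridine)tin(IV) tetrafluorobis(triphenylphosphine)osmate(III)

The complex anion is given as 1−; its ligand charges sum to -4, so Os = +3.
With 2 anions per cation, the cation must be 2×1 = 2+.
Cation: ligand charges sum to -2; for the ion to be 2+, Sn = +4.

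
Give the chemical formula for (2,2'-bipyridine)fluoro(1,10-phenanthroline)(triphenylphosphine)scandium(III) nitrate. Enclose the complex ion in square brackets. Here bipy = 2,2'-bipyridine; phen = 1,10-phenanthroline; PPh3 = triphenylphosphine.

Ligands: 1 2,2'-bipyridine (bipy, neutral), 1 1,10-phenanthroline (phen, neutral), 1 triphenylphosphine (PPh3, neutral), 1 fluoro (F, -1). Ligand charge sum = -1.
With Sc in oxidation state +3, the complex ion is [Sc...]^2+.
Charge balance with nitrate (-1) requires 1 complex ion per 2 nitrate.

[Sc(bipy)F(phen)(PPh3)](NO3)2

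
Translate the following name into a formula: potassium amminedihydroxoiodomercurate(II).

K[HgI(NH3)(OH)2]

Ligands: 1 ammine (NH3, neutral), 1 iodo (I, -1), 2 hydroxo (OH, -1). Ligand charge sum = -3.
With Hg in oxidation state +2, the complex ion is [Hg...]^1−.
Charge balance with potassium (+1) requires 1 complex ion per 1 potassium.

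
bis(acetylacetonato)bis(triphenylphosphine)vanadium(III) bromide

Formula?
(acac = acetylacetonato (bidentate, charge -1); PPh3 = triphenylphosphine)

Ligands: 2 acetylacetonato (acac, -1), 2 triphenylphosphine (PPh3, neutral). Ligand charge sum = -2.
With V in oxidation state +3, the complex ion is [V...]^1+.
Charge balance with bromide (-1) requires 1 complex ion per 1 bromide.

[V(acac)2(PPh3)2]Br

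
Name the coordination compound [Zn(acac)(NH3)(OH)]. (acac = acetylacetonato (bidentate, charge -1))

(acetylacetonato)amminehydroxozinc(II)

There is no counter-ion, so the complex is neutral overall.
Ligand charges: 1×ammine (neutral), 1×acetylacetonato (-1 each), 1×hydroxo (-1 each); total -2. So Zn + (-2) = 0, giving Zn = +2.
Ligands are named alphabetically: acetylacetonato before ammine before hydroxo.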